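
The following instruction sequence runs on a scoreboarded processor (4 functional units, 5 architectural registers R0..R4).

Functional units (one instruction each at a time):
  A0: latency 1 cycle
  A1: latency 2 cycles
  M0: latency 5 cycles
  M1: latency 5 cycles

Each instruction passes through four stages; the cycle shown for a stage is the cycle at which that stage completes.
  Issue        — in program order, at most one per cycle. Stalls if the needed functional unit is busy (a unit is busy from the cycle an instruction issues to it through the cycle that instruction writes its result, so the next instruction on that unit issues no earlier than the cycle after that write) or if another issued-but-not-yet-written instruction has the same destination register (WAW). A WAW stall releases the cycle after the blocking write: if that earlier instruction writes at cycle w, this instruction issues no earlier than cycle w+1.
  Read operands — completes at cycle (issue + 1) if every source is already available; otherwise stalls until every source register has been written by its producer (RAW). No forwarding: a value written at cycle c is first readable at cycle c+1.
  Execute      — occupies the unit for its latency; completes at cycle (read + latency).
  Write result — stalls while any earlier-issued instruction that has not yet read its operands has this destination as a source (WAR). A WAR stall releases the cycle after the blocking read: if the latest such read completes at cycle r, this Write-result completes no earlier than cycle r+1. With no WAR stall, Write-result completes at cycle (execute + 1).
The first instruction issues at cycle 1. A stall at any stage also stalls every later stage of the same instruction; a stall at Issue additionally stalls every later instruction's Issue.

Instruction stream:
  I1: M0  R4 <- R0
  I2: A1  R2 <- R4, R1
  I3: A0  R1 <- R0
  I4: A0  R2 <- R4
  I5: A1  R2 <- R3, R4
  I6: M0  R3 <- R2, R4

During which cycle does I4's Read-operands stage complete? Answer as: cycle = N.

cycle = 14

[1] I1 issues→M0
[2] I1 reads; I2 issues→A1
[3] I3 issues→A0
[4] I3 reads
[5] I3 exec-done
[7] I1 exec-done
[8] I1 writes R4
[9] I2 reads
[10] I3 writes R1
[11] I2 exec-done
[12] I2 writes R2
[13] I4 issues→A0
[14] I4 reads
[15] I4 exec-done
[16] I4 writes R2
[17] I5 issues→A1
[18] I5 reads; I6 issues→M0
[20] I5 exec-done
[21] I5 writes R2
[22] I6 reads
[27] I6 exec-done
[28] I6 writes R3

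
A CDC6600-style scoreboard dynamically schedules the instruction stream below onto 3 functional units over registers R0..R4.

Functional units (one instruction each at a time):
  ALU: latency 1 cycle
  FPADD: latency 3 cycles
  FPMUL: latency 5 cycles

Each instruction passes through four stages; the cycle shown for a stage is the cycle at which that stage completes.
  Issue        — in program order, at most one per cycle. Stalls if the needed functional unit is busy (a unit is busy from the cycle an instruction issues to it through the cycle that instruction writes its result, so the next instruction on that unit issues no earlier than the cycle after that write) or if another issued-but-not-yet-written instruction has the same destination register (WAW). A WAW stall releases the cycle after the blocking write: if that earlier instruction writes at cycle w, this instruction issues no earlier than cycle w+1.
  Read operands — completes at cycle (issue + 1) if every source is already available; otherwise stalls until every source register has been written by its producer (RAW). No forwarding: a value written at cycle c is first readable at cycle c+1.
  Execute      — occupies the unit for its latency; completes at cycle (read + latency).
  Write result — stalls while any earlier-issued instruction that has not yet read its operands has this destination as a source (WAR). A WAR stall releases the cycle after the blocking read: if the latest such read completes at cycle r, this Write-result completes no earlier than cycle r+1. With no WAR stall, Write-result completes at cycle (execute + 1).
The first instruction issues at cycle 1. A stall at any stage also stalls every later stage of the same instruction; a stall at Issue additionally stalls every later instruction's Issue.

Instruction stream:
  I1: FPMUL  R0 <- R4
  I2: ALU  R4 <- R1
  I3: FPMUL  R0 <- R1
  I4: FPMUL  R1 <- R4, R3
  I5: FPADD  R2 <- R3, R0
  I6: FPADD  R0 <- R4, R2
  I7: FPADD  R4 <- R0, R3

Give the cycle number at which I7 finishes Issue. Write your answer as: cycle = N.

c1: issue I1 (FPMUL)
c2: I1 read-ops; issue I2 (ALU)
c3: I2 read-ops
c4: I2 finished on ALU
c5: I2→R4
c7: I1 finished on FPMUL
c8: I1→R0
c9: issue I3 (FPMUL)
c10: I3 read-ops
c15: I3 finished on FPMUL
c16: I3→R0
c17: issue I4 (FPMUL)
c18: I4 read-ops; issue I5 (FPADD)
c19: I5 read-ops
c22: I5 finished on FPADD
c23: I4 finished on FPMUL; I5→R2
c24: I4→R1; issue I6 (FPADD)
c25: I6 read-ops
c28: I6 finished on FPADD
c29: I6→R0
c30: issue I7 (FPADD)
c31: I7 read-ops
c34: I7 finished on FPADD
c35: I7→R4

cycle = 30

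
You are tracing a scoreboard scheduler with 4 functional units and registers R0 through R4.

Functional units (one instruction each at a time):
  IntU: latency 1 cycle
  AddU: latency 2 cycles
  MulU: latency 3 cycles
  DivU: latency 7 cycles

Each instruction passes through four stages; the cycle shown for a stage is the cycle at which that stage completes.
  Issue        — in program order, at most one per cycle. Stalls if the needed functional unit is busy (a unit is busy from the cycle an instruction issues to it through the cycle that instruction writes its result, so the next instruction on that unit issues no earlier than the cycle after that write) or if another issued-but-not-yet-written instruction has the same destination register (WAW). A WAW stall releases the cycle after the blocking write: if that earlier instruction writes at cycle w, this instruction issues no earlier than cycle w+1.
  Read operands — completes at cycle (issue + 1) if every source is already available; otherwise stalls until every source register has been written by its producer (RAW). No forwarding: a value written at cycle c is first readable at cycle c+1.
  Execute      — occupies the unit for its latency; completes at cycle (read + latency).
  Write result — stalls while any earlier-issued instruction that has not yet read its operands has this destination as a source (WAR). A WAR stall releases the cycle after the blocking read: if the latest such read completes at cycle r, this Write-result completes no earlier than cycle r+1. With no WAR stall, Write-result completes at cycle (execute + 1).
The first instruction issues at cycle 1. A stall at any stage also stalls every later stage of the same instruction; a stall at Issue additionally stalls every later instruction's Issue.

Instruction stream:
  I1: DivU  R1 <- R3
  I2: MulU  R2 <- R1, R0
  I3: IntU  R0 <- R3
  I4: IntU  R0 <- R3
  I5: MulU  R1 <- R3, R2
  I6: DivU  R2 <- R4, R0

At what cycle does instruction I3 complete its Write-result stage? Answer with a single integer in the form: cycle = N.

cycle = 12

c1: I1 dispatched to DivU
c2: I1 operands ready, I2 dispatched to MulU
c3: I3 dispatched to IntU
c4: I3 operands ready
c5: I3 complete
c9: I1 complete
c10: R1←I1
c11: I2 operands ready
c12: R0←I3
c13: I4 dispatched to IntU
c14: I2 complete, I4 operands ready
c15: R2←I2, I4 complete
c16: R0←I4, I5 dispatched to MulU
c17: I5 operands ready, I6 dispatched to DivU
c18: I6 operands ready
c20: I5 complete
c21: R1←I5
c25: I6 complete
c26: R2←I6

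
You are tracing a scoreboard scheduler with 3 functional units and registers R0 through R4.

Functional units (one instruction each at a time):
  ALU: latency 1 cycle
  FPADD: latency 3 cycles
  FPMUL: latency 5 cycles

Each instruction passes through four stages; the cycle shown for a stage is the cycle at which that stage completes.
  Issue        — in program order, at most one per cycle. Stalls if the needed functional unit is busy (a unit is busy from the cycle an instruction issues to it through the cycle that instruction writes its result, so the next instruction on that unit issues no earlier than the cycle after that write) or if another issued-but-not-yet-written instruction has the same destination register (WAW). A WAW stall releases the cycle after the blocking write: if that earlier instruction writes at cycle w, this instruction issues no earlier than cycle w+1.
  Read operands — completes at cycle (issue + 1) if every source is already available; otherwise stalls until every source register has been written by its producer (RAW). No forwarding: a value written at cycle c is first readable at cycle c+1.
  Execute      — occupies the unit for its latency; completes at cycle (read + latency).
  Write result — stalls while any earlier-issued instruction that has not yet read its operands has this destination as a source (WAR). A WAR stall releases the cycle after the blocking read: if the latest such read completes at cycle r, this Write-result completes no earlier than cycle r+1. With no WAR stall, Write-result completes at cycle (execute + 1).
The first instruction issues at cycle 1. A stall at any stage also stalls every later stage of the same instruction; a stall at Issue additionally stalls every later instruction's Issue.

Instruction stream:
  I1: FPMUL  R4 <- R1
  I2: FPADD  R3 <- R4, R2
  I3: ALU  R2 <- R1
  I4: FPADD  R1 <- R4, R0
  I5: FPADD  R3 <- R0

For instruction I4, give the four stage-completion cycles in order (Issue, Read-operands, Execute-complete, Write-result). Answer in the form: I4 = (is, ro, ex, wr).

I4 = (14, 15, 18, 19)

  I1 | 1 | 2 | 7 | 8
  I2 | 2 | 9 | 12 | 13   RAW R4: wait I1 write@8
  I3 | 3 | 4 | 5 | 10   WAR R2: wait I2 read@9
  I4 | 14 | 15 | 18 | 19   struct: FPADD busy until I2 writes@13
  I5 | 20 | 21 | 24 | 25   struct: FPADD busy until I4 writes@19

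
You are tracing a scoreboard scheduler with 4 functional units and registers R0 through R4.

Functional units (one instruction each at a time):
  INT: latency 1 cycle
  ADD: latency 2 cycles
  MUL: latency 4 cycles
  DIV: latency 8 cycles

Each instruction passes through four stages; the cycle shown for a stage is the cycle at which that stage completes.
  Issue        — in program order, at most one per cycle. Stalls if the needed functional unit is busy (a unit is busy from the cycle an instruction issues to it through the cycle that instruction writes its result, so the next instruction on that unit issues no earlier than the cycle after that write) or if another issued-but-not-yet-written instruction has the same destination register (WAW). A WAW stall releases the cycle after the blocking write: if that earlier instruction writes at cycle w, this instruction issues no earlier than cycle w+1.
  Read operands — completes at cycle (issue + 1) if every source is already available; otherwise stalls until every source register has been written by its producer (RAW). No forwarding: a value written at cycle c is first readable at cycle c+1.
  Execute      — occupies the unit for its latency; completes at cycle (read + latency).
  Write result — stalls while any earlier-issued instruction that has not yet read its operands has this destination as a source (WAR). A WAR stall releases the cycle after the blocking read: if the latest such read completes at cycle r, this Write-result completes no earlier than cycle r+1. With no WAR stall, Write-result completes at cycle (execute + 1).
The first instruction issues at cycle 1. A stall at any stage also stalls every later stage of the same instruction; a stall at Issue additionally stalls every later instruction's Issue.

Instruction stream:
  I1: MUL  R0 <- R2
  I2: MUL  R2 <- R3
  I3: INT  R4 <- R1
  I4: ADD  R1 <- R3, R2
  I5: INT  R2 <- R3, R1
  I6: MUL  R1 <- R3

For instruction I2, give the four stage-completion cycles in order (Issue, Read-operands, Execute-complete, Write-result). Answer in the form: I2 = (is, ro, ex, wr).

I2 = (8, 9, 13, 14)

I1 -> (1, 2, 6, 7)
I2 -> (8, 9, 13, 14)  // struct: MUL busy until I1 writes@7
I3 -> (9, 10, 11, 12)
I4 -> (10, 15, 17, 18)  // RAW R2: wait I2 write@14
I5 -> (15, 19, 20, 21)  // WAW R2: wait I2 write@14, RAW R1: wait I4 write@18
I6 -> (19, 20, 24, 25)  // WAW R1: wait I4 write@18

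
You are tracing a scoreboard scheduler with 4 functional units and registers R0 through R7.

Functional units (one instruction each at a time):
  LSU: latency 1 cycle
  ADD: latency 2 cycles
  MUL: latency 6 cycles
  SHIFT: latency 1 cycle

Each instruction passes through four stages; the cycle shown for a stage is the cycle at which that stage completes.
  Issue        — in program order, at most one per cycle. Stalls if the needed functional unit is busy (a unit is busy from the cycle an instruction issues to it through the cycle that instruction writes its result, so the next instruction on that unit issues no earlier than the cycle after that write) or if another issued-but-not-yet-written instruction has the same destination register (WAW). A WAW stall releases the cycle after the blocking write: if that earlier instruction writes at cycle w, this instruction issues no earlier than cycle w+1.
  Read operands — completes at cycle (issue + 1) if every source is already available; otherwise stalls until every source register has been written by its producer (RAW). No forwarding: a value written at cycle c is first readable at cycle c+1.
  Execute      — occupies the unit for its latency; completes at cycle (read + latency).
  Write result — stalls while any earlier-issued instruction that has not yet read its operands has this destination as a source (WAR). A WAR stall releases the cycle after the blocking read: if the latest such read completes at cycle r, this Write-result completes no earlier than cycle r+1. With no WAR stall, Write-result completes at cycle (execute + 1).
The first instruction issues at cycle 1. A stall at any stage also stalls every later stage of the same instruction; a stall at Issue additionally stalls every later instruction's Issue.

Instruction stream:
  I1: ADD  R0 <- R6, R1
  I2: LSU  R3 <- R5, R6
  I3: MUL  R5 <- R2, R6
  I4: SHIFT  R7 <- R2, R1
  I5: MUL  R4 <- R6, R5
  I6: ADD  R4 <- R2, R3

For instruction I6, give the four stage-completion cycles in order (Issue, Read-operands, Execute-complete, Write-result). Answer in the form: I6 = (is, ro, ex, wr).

t=1  I1→ADD
t=2  I1 RO · I2→LSU
t=3  I2 RO · I3→MUL
t=4  I1 EX · I2 EX · I3 RO · I4→SHIFT
t=5  I1 WR R0 · I2 WR R3 · I4 RO
t=6  I4 EX
t=7  I4 WR R7
t=10  I3 EX
t=11  I3 WR R5
t=12  I5→MUL
t=13  I5 RO
t=19  I5 EX
t=20  I5 WR R4
t=21  I6→ADD
t=22  I6 RO
t=24  I6 EX
t=25  I6 WR R4

I6 = (21, 22, 24, 25)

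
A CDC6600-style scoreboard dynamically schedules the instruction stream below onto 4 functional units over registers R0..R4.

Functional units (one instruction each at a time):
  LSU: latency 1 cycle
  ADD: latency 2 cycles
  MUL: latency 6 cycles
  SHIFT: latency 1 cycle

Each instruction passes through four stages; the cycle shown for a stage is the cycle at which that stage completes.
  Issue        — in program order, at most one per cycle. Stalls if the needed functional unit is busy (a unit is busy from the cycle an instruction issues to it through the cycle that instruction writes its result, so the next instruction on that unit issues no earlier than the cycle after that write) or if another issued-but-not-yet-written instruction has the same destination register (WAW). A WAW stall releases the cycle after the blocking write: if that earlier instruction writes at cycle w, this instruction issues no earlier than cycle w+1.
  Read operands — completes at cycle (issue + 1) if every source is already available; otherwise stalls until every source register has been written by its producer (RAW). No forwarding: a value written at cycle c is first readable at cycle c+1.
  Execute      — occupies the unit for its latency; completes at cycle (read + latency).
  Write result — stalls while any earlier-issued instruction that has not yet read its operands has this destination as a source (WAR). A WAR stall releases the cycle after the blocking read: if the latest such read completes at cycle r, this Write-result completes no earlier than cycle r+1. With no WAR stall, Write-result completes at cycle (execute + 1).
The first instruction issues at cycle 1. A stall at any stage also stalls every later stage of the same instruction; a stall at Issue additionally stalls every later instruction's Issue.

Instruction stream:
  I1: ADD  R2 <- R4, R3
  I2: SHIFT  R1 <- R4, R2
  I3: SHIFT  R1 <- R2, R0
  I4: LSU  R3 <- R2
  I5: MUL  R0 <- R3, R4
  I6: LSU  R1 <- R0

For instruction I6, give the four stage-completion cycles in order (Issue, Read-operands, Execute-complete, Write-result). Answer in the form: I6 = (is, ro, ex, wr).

I6 = (14, 22, 23, 24)

[I1] 1/2/4/5
[I2] 2/6/7/8  (RAW R2: wait I1 write@5)
[I3] 9/10/11/12  (struct: SHIFT busy until I2 writes@8)
[I4] 10/11/12/13
[I5] 11/14/20/21  (RAW R3: wait I4 write@13)
[I6] 14/22/23/24  (struct: LSU busy until I4 writes@13; RAW R0: wait I5 write@21)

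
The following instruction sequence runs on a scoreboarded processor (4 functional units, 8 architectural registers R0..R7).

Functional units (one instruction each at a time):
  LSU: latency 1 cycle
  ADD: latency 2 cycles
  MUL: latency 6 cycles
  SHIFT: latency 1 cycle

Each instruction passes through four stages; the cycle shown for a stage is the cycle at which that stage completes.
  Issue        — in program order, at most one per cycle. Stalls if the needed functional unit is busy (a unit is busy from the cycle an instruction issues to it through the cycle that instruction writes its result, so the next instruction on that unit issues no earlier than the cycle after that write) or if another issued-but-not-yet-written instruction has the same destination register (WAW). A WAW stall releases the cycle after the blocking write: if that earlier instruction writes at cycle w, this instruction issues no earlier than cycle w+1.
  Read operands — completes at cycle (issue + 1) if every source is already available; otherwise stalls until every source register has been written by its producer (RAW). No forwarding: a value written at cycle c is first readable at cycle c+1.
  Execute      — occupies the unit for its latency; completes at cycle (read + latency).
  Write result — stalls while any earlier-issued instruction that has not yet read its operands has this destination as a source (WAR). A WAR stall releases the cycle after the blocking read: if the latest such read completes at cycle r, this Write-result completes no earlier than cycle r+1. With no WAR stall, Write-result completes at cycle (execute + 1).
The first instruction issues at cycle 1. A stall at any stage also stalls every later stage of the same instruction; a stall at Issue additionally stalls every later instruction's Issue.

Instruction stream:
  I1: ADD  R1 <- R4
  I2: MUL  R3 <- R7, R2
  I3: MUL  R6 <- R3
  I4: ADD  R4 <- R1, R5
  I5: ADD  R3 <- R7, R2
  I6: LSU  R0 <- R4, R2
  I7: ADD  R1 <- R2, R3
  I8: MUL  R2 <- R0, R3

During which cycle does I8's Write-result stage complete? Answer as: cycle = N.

cycle = 31

c1: I1 issues→ADD
c2: I1 reads, I2 issues→MUL
c3: I2 reads
c4: I1 exec-done
c5: I1 writes R1
c9: I2 exec-done
c10: I2 writes R3
c11: I3 issues→MUL
c12: I3 reads, I4 issues→ADD
c13: I4 reads
c15: I4 exec-done
c16: I4 writes R4
c17: I5 issues→ADD
c18: I3 exec-done, I5 reads, I6 issues→LSU
c19: I3 writes R6, I6 reads
c20: I5 exec-done, I6 exec-done
c21: I5 writes R3, I6 writes R0
c22: I7 issues→ADD
c23: I7 reads, I8 issues→MUL
c24: I8 reads
c25: I7 exec-done
c26: I7 writes R1
c30: I8 exec-done
c31: I8 writes R2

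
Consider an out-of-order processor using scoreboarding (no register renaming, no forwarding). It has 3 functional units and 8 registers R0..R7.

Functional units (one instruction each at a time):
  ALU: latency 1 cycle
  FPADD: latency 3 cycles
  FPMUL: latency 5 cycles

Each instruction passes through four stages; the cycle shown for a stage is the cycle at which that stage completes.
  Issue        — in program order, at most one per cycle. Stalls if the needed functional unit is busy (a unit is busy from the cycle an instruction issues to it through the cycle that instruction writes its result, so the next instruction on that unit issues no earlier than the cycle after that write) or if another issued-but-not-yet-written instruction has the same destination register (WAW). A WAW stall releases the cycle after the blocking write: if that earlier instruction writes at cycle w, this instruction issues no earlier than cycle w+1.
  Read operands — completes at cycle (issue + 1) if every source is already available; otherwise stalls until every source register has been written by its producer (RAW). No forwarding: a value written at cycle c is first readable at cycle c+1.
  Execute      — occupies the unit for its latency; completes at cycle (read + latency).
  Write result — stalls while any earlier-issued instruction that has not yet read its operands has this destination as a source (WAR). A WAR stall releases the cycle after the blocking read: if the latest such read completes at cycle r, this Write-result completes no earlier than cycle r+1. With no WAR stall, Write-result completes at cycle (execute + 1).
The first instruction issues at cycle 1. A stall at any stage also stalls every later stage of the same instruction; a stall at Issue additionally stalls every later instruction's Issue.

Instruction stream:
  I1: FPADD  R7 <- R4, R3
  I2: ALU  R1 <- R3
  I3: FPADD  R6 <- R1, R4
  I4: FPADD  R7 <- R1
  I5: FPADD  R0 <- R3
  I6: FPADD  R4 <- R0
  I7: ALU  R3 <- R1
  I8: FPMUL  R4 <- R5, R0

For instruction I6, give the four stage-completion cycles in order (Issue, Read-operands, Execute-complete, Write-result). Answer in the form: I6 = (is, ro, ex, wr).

I6 = (25, 26, 29, 30)

t=1  issue I1 (FPADD)
t=2  I1 read-ops · issue I2 (ALU)
t=3  I2 read-ops
t=4  I2 finished on ALU
t=5  I1 finished on FPADD · I2→R1
t=6  I1→R7
t=7  issue I3 (FPADD)
t=8  I3 read-ops
t=11  I3 finished on FPADD
t=12  I3→R6
t=13  issue I4 (FPADD)
t=14  I4 read-ops
t=17  I4 finished on FPADD
t=18  I4→R7
t=19  issue I5 (FPADD)
t=20  I5 read-ops
t=23  I5 finished on FPADD
t=24  I5→R0
t=25  issue I6 (FPADD)
t=26  I6 read-ops · issue I7 (ALU)
t=27  I7 read-ops
t=28  I7 finished on ALU
t=29  I6 finished on FPADD · I7→R3
t=30  I6→R4
t=31  issue I8 (FPMUL)
t=32  I8 read-ops
t=37  I8 finished on FPMUL
t=38  I8→R4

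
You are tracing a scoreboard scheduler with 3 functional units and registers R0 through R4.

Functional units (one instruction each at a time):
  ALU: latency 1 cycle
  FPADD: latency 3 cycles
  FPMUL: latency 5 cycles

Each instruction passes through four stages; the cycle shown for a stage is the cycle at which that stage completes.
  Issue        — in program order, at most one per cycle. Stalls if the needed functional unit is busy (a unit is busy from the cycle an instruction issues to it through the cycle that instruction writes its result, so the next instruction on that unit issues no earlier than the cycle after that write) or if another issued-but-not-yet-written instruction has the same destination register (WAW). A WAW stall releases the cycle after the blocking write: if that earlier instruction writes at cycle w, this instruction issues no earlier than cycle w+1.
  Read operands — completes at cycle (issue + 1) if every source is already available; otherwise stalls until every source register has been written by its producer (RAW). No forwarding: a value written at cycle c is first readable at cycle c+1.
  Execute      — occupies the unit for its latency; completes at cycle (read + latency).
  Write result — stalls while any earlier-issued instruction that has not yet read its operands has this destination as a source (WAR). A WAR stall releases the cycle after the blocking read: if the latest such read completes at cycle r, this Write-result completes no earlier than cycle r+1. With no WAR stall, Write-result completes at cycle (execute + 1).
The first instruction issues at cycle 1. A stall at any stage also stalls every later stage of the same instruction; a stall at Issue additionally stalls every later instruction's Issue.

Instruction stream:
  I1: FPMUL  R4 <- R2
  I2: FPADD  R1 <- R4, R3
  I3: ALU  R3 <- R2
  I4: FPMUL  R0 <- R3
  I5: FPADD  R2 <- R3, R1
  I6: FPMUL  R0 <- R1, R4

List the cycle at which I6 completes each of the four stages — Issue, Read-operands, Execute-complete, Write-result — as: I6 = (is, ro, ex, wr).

I6 = (18, 19, 24, 25)

  I1 | 1 | 2 | 7 | 8
  I2 | 2 | 9 | 12 | 13   RAW R4: wait I1 write@8
  I3 | 3 | 4 | 5 | 10   WAR R3: wait I2 read@9
  I4 | 9 | 11 | 16 | 17   struct: FPMUL busy until I1 writes@8 · RAW R3: wait I3 write@10
  I5 | 14 | 15 | 18 | 19   struct: FPADD busy until I2 writes@13
  I6 | 18 | 19 | 24 | 25   struct: FPMUL busy until I4 writes@17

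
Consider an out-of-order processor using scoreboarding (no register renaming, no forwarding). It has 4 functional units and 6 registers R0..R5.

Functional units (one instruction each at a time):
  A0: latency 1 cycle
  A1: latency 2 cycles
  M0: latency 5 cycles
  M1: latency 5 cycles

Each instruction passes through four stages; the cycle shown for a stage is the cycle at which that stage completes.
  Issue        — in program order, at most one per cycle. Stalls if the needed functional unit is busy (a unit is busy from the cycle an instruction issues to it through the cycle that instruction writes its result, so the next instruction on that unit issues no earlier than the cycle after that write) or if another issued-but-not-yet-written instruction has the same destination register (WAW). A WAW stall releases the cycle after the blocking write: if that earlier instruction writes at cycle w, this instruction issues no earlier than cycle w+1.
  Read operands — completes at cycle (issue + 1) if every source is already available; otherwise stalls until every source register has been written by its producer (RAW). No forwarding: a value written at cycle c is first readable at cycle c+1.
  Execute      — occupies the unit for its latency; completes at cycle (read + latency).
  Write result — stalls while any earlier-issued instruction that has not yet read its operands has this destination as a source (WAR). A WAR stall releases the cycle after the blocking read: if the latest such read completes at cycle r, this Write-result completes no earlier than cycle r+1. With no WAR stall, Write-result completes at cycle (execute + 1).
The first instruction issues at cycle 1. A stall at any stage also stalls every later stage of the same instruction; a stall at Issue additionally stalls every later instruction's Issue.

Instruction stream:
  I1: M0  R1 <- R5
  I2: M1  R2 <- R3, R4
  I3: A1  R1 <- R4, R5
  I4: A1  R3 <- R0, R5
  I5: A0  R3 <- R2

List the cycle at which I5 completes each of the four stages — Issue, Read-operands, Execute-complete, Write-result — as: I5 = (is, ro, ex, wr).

  I1 | 1 | 2 | 7 | 8
  I2 | 2 | 3 | 8 | 9
  I3 | 9 | 10 | 12 | 13   WAW R1: wait I1 write@8
  I4 | 14 | 15 | 17 | 18   struct: A1 busy until I3 writes@13
  I5 | 19 | 20 | 21 | 22   WAW R3: wait I4 write@18

I5 = (19, 20, 21, 22)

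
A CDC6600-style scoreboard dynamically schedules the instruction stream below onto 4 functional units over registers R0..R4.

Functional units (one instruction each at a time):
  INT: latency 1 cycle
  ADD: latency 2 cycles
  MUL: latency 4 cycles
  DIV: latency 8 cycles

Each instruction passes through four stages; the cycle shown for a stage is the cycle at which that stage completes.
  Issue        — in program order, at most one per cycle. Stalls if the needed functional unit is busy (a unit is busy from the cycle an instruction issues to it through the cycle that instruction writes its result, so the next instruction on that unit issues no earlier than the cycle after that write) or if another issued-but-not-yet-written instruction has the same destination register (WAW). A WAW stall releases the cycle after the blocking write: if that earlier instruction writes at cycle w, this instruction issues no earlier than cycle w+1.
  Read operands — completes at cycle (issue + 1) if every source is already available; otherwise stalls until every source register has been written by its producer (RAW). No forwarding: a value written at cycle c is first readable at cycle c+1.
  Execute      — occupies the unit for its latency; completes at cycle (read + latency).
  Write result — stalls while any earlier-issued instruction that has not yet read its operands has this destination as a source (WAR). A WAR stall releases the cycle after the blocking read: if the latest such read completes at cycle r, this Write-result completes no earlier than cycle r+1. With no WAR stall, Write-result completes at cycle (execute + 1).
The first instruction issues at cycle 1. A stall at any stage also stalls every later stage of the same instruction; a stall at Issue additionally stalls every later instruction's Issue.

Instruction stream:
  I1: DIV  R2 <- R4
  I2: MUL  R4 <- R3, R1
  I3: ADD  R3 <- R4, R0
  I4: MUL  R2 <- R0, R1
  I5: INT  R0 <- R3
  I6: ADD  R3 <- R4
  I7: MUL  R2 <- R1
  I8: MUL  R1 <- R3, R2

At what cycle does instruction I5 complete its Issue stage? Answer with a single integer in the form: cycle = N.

c1: I1 dispatched to DIV
c2: I1 operands ready; I2 dispatched to MUL
c3: I2 operands ready; I3 dispatched to ADD
c7: I2 complete
c8: R4←I2
c9: I3 operands ready
c10: I1 complete
c11: R2←I1; I3 complete
c12: R3←I3; I4 dispatched to MUL
c13: I4 operands ready; I5 dispatched to INT
c14: I5 operands ready; I6 dispatched to ADD
c15: I5 complete; I6 operands ready
c16: R0←I5
c17: I4 complete; I6 complete
c18: R2←I4; R3←I6
c19: I7 dispatched to MUL
c20: I7 operands ready
c24: I7 complete
c25: R2←I7
c26: I8 dispatched to MUL
c27: I8 operands ready
c31: I8 complete
c32: R1←I8

cycle = 13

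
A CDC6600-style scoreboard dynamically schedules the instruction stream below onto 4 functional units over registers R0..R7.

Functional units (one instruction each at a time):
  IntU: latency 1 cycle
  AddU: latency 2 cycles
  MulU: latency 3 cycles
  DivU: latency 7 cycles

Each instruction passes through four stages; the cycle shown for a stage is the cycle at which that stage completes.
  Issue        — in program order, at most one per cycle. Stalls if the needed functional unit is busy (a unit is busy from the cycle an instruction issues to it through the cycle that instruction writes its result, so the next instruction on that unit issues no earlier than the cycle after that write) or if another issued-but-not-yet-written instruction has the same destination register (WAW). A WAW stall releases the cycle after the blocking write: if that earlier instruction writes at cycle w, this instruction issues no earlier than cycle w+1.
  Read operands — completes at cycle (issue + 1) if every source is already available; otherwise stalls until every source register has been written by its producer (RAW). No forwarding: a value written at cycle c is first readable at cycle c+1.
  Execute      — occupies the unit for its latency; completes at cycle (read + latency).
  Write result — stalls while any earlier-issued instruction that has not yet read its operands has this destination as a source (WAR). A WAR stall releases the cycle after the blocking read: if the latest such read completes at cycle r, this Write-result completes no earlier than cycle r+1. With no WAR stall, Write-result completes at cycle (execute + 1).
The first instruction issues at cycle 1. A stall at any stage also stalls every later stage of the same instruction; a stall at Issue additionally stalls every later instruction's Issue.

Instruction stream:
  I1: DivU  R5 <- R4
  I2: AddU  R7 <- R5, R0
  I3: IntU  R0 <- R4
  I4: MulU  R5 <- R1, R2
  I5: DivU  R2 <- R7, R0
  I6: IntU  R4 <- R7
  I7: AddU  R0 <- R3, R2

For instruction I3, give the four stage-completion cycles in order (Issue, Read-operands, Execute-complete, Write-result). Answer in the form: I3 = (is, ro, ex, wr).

[I1] 1/2/9/10
[I2] 2/11/13/14  (RAW R5: wait I1 write@10)
[I3] 3/4/5/12  (WAR R0: wait I2 read@11)
[I4] 11/12/15/16  (WAW R5: wait I1 write@10)
[I5] 12/15/22/23  (RAW R7: wait I2 write@14)
[I6] 13/15/16/17  (RAW R7: wait I2 write@14)
[I7] 15/24/26/27  (struct: AddU busy until I2 writes@14; RAW R2: wait I5 write@23)

I3 = (3, 4, 5, 12)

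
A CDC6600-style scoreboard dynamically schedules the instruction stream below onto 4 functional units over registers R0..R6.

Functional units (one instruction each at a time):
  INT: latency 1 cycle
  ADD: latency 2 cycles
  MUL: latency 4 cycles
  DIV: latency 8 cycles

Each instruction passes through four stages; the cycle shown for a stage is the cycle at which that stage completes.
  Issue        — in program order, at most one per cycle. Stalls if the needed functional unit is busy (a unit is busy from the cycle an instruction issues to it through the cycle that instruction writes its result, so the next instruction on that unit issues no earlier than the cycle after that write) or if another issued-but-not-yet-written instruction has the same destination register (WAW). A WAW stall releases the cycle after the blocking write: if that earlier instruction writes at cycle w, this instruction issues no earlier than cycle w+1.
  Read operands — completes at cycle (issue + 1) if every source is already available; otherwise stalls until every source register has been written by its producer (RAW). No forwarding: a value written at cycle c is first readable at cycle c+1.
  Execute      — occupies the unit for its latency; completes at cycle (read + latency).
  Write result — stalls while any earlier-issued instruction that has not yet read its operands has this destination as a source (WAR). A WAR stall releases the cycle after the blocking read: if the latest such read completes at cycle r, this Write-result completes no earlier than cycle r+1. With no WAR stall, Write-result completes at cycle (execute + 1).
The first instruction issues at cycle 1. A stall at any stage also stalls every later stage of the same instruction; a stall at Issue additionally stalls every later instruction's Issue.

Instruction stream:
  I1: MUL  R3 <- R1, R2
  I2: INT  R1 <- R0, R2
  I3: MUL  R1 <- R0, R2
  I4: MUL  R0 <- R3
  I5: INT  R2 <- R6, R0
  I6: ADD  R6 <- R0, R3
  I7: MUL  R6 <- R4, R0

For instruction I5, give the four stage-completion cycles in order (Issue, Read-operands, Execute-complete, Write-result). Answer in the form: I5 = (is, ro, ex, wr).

I1  is:1  ro:2  ex:6  wr:7
I2  is:2  ro:3  ex:4  wr:5
I3  is:8  ro:9  ex:13  wr:14  — struct: MUL busy until I1 writes@7
I4  is:15  ro:16  ex:20  wr:21  — struct: MUL busy until I3 writes@14
I5  is:16  ro:22  ex:23  wr:24  — RAW R0: wait I4 write@21
I6  is:17  ro:22  ex:24  wr:25  — RAW R0: wait I4 write@21
I7  is:26  ro:27  ex:31  wr:32  — WAW R6: wait I6 write@25

I5 = (16, 22, 23, 24)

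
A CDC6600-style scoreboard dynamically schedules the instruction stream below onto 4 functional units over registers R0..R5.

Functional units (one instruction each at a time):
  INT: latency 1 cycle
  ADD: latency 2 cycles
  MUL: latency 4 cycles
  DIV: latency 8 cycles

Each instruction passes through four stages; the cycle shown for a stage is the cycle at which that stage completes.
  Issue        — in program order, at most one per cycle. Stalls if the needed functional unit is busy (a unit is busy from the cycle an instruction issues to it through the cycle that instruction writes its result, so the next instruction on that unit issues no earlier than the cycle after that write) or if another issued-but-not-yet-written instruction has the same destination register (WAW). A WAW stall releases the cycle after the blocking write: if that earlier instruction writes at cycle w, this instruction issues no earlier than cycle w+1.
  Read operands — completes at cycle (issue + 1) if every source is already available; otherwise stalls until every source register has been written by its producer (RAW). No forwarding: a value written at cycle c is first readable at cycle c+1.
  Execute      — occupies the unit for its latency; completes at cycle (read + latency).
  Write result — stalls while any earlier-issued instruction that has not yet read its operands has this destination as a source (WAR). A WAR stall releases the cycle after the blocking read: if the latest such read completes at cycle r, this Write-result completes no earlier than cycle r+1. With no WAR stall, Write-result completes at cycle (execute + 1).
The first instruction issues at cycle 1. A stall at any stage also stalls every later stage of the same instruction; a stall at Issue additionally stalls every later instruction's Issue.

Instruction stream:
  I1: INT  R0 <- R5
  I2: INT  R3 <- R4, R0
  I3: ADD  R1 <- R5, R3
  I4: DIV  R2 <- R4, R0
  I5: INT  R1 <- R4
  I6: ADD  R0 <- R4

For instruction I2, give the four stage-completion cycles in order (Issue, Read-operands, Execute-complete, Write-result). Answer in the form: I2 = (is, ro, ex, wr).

I2 = (5, 6, 7, 8)

cycle 1: issue I1 (INT)
cycle 2: I1 read-ops
cycle 3: I1 finished on INT
cycle 4: I1→R0
cycle 5: issue I2 (INT)
cycle 6: I2 read-ops | issue I3 (ADD)
cycle 7: I2 finished on INT | issue I4 (DIV)
cycle 8: I2→R3 | I4 read-ops
cycle 9: I3 read-ops
cycle 11: I3 finished on ADD
cycle 12: I3→R1
cycle 13: issue I5 (INT)
cycle 14: I5 read-ops | issue I6 (ADD)
cycle 15: I5 finished on INT | I6 read-ops
cycle 16: I4 finished on DIV | I5→R1
cycle 17: I4→R2 | I6 finished on ADD
cycle 18: I6→R0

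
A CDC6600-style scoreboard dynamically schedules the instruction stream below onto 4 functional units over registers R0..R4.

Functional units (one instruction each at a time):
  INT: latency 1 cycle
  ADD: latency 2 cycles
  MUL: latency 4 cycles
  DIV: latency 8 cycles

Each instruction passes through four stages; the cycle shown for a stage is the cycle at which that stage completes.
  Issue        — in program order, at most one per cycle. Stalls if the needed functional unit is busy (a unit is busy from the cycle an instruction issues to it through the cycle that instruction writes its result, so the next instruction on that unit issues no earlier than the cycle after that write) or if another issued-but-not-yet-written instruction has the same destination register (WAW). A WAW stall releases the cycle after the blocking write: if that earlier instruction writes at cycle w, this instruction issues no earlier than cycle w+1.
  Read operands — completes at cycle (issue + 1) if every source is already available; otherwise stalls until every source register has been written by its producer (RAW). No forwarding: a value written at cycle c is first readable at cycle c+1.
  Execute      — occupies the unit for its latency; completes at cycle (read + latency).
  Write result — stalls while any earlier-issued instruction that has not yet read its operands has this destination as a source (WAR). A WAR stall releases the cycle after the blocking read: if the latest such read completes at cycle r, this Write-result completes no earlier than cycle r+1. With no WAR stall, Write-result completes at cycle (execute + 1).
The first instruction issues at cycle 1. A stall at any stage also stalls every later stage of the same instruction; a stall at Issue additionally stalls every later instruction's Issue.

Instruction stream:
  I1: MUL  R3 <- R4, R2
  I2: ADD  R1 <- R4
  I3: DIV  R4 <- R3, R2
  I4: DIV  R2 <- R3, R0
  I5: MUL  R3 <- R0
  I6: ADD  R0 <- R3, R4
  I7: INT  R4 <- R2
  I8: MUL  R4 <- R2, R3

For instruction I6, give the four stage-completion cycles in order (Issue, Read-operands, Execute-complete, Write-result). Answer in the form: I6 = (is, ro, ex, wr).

I6 = (20, 26, 28, 29)

t=1  issue I1 (MUL)
t=2  I1 read-ops · issue I2 (ADD)
t=3  I2 read-ops · issue I3 (DIV)
t=5  I2 finished on ADD
t=6  I1 finished on MUL · I2→R1
t=7  I1→R3
t=8  I3 read-ops
t=16  I3 finished on DIV
t=17  I3→R4
t=18  issue I4 (DIV)
t=19  I4 read-ops · issue I5 (MUL)
t=20  I5 read-ops · issue I6 (ADD)
t=21  issue I7 (INT)
t=24  I5 finished on MUL
t=25  I5→R3
t=26  I6 read-ops
t=27  I4 finished on DIV
t=28  I4→R2 · I6 finished on ADD
t=29  I6→R0 · I7 read-ops
t=30  I7 finished on INT
t=31  I7→R4
t=32  issue I8 (MUL)
t=33  I8 read-ops
t=37  I8 finished on MUL
t=38  I8→R4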